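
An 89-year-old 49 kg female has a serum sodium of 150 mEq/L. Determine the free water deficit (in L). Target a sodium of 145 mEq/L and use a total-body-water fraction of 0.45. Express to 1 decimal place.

TBW = 0.45 · 49 = 22.05 L
Free water deficit = TBW · (Na/145 − 1)
= 22.05 · (150/145 − 1)
= 22.05 · 0.0345
= 0.76 L

0.8 L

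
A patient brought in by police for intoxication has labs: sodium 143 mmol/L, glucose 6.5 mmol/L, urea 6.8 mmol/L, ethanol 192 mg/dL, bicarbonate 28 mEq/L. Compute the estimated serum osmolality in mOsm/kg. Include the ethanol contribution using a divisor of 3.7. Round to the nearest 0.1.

351.2 mOsm/kg

Calculated osmolality = 2·Na + glucose + urea + ethanol/3.7
= 2·143 + 6.5 + 6.8 + 192/3.7
= 286 + 6.50 + 6.80 + 51.89
= 351.19 mOsm/kg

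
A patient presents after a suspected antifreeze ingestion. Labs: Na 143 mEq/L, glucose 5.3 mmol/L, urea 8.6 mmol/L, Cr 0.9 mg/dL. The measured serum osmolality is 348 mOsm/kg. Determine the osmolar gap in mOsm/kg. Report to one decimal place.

48.1 mOsm/kg

Calculated osmolality = 2·Na + glucose + urea
= 2·143 + 5.3 + 8.6
= 286 + 5.30 + 8.60
= 299.9 mOsm/kg ≈ 299.9 mOsm/kg
Osmolar gap = measured − calculated = 348 − 299.9 = 48.1 mOsm/kg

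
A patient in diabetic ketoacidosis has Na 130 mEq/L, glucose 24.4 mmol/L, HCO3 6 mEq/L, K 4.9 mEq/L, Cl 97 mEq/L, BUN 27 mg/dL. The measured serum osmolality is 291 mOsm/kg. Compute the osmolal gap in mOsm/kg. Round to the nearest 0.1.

Calculated osmolality = 2·Na + glucose + BUN/2.8
= 2·130 + 24.4 + 27/2.8
= 260 + 24.40 + 9.64
= 294.04 mOsm/kg ≈ 294.0 mOsm/kg
Osmolar gap = measured − calculated = 291 − 294.0 = -3.0 mOsm/kg

-3.0 mOsm/kg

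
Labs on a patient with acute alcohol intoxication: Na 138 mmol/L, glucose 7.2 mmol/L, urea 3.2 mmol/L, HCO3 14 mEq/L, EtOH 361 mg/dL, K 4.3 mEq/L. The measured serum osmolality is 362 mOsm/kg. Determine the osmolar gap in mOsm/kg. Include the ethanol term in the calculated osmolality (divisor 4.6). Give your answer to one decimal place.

Calculated osmolality = 2·Na + glucose + urea + ethanol/4.6
= 2·138 + 7.2 + 3.2 + 361/4.6
= 276 + 7.20 + 3.20 + 78.48
= 364.88 mOsm/kg ≈ 364.9 mOsm/kg
Osmolar gap = measured − calculated = 362 − 364.9 = -2.9 mOsm/kg

-2.9 mOsm/kg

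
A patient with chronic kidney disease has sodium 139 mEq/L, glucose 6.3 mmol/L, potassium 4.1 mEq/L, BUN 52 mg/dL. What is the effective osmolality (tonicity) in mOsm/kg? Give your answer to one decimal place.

Effective osmolality excludes urea (freely permeant across cell membranes):
2·Na + glucose
= 2·139 + 6.3
= 278 + 6.3
= 284.3 mOsm/kg

284.3 mOsm/kg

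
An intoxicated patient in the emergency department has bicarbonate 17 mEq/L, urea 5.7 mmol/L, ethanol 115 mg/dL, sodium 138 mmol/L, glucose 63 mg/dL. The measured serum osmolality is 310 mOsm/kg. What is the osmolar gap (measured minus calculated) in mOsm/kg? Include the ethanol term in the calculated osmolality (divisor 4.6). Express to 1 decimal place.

-0.2 mOsm/kg

Calculated osmolality = 2·Na + glucose/18 + urea + ethanol/4.6
= 2·138 + 63/18 + 5.7 + 115/4.6
= 276 + 3.50 + 5.70 + 25
= 310.2 mOsm/kg ≈ 310.2 mOsm/kg
Osmolar gap = measured − calculated = 310 − 310.2 = -0.2 mOsm/kg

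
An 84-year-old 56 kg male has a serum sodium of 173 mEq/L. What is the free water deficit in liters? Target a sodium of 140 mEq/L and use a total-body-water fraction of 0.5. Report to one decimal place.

6.6 L

TBW = 0.5 · 56 = 28 L
Free water deficit = TBW · (Na/140 − 1)
= 28 · (173/140 − 1)
= 28 · 0.2357
= 6.6 L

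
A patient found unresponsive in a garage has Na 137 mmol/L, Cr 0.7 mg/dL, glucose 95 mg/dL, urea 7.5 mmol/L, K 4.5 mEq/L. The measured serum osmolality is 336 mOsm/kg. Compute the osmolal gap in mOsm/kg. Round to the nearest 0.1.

49.2 mOsm/kg

Calculated osmolality = 2·Na + glucose/18 + urea
= 2·137 + 95/18 + 7.5
= 274 + 5.28 + 7.50
= 286.78 mOsm/kg ≈ 286.8 mOsm/kg
Osmolar gap = measured − calculated = 336 − 286.8 = 49.2 mOsm/kg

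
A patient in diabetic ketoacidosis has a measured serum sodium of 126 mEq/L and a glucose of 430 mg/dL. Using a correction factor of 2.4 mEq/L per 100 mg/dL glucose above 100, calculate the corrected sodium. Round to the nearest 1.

Corrected Na = measured Na + 2.4 · (glucose − 100)/100
= 126 + 2.4 · (430 − 100)/100
= 126 + 7.9
= 133.9 mEq/L

134 mEq/L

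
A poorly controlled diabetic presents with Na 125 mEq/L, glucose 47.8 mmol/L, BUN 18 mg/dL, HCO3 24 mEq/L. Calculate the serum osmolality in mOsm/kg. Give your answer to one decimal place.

304.2 mOsm/kg

Calculated osmolality = 2·Na + glucose + BUN/2.8
= 2·125 + 47.8 + 18/2.8
= 250 + 47.80 + 6.43
= 304.23 mOsm/kg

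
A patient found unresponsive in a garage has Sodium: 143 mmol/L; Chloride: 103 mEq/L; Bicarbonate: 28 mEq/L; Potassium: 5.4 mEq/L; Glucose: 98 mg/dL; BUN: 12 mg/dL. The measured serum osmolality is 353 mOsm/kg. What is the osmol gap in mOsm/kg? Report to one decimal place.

57.3 mOsm/kg

Calculated osmolality = 2·Na + glucose/18 + BUN/2.8
= 2·143 + 98/18 + 12/2.8
= 286 + 5.44 + 4.29
= 295.73 mOsm/kg ≈ 295.7 mOsm/kg
Osmolar gap = measured − calculated = 353 − 295.7 = 57.3 mOsm/kg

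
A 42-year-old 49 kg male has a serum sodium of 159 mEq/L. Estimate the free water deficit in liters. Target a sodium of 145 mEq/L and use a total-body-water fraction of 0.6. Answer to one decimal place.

TBW = 0.6 · 49 = 29.4 L
Free water deficit = TBW · (Na/145 − 1)
= 29.4 · (159/145 − 1)
= 29.4 · 0.0966
= 2.84 L

2.8 L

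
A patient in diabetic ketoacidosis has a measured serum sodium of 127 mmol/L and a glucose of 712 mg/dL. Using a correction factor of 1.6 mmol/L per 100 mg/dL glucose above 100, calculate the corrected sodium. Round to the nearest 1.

Corrected Na = measured Na + 1.6 · (glucose − 100)/100
= 127 + 1.6 · (712 − 100)/100
= 127 + 9.8
= 136.8 mmol/L

137 mmol/L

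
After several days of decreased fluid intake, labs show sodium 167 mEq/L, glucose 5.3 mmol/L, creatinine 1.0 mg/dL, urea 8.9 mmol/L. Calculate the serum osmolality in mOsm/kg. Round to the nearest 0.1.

Calculated osmolality = 2·Na + glucose + urea
= 2·167 + 5.3 + 8.9
= 334 + 5.30 + 8.90
= 348.2 mOsm/kg

348.2 mOsm/kg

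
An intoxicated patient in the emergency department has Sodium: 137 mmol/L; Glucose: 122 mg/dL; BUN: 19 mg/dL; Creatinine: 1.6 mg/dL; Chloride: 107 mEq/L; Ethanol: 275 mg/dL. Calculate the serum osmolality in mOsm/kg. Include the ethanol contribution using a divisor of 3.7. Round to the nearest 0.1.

361.9 mOsm/kg

Calculated osmolality = 2·Na + glucose/18 + BUN/2.8 + ethanol/3.7
= 2·137 + 122/18 + 19/2.8 + 275/3.7
= 274 + 6.78 + 6.79 + 74.32
= 361.89 mOsm/kg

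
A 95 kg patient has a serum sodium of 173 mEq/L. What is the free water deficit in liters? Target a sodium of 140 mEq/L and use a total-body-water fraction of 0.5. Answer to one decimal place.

11.2 L

TBW = 0.5 · 95 = 47.5 L
Free water deficit = TBW · (Na/140 − 1)
= 47.5 · (173/140 − 1)
= 47.5 · 0.2357
= 11.2 L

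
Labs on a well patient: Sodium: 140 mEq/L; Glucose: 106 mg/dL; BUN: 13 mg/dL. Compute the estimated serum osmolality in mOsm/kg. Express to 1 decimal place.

Calculated osmolality = 2·Na + glucose/18 + BUN/2.8
= 2·140 + 106/18 + 13/2.8
= 280 + 5.89 + 4.64
= 290.53 mOsm/kg

290.5 mOsm/kg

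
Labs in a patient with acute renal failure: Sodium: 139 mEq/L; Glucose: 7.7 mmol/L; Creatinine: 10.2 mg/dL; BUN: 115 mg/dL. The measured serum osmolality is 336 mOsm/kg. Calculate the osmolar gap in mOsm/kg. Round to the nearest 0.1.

9.2 mOsm/kg

Calculated osmolality = 2·Na + glucose + BUN/2.8
= 2·139 + 7.7 + 115/2.8
= 278 + 7.70 + 41.07
= 326.77 mOsm/kg ≈ 326.8 mOsm/kg
Osmolar gap = measured − calculated = 336 − 326.8 = 9.2 mOsm/kg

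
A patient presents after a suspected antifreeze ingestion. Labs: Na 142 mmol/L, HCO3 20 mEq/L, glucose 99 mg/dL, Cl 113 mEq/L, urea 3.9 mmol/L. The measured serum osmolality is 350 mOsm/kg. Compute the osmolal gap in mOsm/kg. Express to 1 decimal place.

56.6 mOsm/kg

Calculated osmolality = 2·Na + glucose/18 + urea
= 2·142 + 99/18 + 3.9
= 284 + 5.50 + 3.90
= 293.4 mOsm/kg ≈ 293.4 mOsm/kg
Osmolar gap = measured − calculated = 350 − 293.4 = 56.6 mOsm/kg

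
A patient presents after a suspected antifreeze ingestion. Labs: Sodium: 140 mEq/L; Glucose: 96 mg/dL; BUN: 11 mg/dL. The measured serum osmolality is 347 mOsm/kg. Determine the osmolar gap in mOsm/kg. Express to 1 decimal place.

Calculated osmolality = 2·Na + glucose/18 + BUN/2.8
= 2·140 + 96/18 + 11/2.8
= 280 + 5.33 + 3.93
= 289.26 mOsm/kg ≈ 289.3 mOsm/kg
Osmolar gap = measured − calculated = 347 − 289.3 = 57.7 mOsm/kg

57.7 mOsm/kg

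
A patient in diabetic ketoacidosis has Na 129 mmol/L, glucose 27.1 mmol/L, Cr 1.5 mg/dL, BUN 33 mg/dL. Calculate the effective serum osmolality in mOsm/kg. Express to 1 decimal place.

Effective osmolality excludes urea (freely permeant across cell membranes):
2·Na + glucose
= 2·129 + 27.1
= 258 + 27.1
= 285.1 mOsm/kg

285.1 mOsm/kg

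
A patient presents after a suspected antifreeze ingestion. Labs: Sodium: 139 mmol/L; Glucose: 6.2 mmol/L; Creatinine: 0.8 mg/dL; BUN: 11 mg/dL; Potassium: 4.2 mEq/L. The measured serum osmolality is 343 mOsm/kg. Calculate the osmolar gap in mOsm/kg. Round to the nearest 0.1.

54.9 mOsm/kg

Calculated osmolality = 2·Na + glucose + BUN/2.8
= 2·139 + 6.2 + 11/2.8
= 278 + 6.20 + 3.93
= 288.13 mOsm/kg ≈ 288.1 mOsm/kg
Osmolar gap = measured − calculated = 343 − 288.1 = 54.9 mOsm/kg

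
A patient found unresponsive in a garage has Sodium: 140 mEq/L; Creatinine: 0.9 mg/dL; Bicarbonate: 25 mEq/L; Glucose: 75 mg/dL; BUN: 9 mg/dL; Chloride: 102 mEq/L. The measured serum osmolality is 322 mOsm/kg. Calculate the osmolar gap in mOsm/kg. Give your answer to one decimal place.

34.6 mOsm/kg

Calculated osmolality = 2·Na + glucose/18 + BUN/2.8
= 2·140 + 75/18 + 9/2.8
= 280 + 4.17 + 3.21
= 287.38 mOsm/kg ≈ 287.4 mOsm/kg
Osmolar gap = measured − calculated = 322 − 287.4 = 34.6 mOsm/kg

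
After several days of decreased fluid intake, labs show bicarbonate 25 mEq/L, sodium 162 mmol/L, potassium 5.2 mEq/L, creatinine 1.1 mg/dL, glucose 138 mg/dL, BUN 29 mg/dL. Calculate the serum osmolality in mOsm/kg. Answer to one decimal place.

342.0 mOsm/kg

Calculated osmolality = 2·Na + glucose/18 + BUN/2.8
= 2·162 + 138/18 + 29/2.8
= 324 + 7.67 + 10.36
= 342.03 mOsm/kg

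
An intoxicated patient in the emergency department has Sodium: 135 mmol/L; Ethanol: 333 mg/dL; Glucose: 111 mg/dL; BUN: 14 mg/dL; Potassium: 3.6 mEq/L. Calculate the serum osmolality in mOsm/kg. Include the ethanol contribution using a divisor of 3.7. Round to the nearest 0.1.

Calculated osmolality = 2·Na + glucose/18 + BUN/2.8 + ethanol/3.7
= 2·135 + 111/18 + 14/2.8 + 333/3.7
= 270 + 6.17 + 5 + 90
= 371.17 mOsm/kg

371.2 mOsm/kg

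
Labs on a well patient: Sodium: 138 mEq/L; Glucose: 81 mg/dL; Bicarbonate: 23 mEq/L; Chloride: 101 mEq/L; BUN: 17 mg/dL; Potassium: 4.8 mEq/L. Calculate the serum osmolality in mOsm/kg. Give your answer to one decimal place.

286.6 mOsm/kg

Calculated osmolality = 2·Na + glucose/18 + BUN/2.8
= 2·138 + 81/18 + 17/2.8
= 276 + 4.50 + 6.07
= 286.57 mOsm/kg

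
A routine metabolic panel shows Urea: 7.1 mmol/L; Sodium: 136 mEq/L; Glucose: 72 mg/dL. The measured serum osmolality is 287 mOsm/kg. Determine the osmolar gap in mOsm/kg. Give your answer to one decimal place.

Calculated osmolality = 2·Na + glucose/18 + urea
= 2·136 + 72/18 + 7.1
= 272 + 4 + 7.10
= 283.1 mOsm/kg ≈ 283.1 mOsm/kg
Osmolar gap = measured − calculated = 287 − 283.1 = 3.9 mOsm/kg

3.9 mOsm/kg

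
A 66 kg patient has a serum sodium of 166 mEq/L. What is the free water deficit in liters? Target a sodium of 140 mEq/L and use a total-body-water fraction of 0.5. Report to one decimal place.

6.1 L

TBW = 0.5 · 66 = 33 L
Free water deficit = TBW · (Na/140 − 1)
= 33 · (166/140 − 1)
= 33 · 0.1857
= 6.13 L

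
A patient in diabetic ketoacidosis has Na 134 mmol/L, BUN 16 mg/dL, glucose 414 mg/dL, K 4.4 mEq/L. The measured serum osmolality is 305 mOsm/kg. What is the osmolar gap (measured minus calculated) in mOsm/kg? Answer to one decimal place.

Calculated osmolality = 2·Na + glucose/18 + BUN/2.8
= 2·134 + 414/18 + 16/2.8
= 268 + 23 + 5.71
= 296.71 mOsm/kg ≈ 296.7 mOsm/kg
Osmolar gap = measured − calculated = 305 − 296.7 = 8.3 mOsm/kg

8.3 mOsm/kg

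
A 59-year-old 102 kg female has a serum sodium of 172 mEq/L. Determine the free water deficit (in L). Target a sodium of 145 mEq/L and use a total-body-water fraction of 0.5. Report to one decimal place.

TBW = 0.5 · 102 = 51 L
Free water deficit = TBW · (Na/145 − 1)
= 51 · (172/145 − 1)
= 51 · 0.1862
= 9.5 L

9.5 L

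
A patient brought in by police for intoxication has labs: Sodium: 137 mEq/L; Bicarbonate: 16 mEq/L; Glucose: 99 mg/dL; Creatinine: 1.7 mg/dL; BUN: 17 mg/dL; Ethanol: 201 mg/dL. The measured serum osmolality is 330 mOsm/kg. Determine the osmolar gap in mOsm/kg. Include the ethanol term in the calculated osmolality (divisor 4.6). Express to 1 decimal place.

0.7 mOsm/kg

Calculated osmolality = 2·Na + glucose/18 + BUN/2.8 + ethanol/4.6
= 2·137 + 99/18 + 17/2.8 + 201/4.6
= 274 + 5.50 + 6.07 + 43.70
= 329.27 mOsm/kg ≈ 329.3 mOsm/kg
Osmolar gap = measured − calculated = 330 − 329.3 = 0.7 mOsm/kg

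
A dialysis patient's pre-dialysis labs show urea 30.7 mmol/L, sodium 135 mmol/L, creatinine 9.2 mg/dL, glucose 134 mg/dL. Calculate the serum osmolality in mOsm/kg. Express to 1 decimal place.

308.1 mOsm/kg

Calculated osmolality = 2·Na + glucose/18 + urea
= 2·135 + 134/18 + 30.7
= 270 + 7.44 + 30.70
= 308.14 mOsm/kg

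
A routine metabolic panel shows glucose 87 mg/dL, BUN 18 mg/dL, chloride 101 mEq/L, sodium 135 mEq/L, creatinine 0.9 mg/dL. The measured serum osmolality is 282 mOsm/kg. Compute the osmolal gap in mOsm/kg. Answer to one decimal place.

0.7 mOsm/kg

Calculated osmolality = 2·Na + glucose/18 + BUN/2.8
= 2·135 + 87/18 + 18/2.8
= 270 + 4.83 + 6.43
= 281.26 mOsm/kg ≈ 281.3 mOsm/kg
Osmolar gap = measured − calculated = 282 − 281.3 = 0.7 mOsm/kg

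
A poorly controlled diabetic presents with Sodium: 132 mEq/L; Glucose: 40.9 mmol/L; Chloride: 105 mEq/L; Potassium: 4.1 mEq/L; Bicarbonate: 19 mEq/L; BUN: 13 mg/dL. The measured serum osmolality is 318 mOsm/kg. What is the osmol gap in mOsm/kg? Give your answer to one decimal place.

8.5 mOsm/kg

Calculated osmolality = 2·Na + glucose + BUN/2.8
= 2·132 + 40.9 + 13/2.8
= 264 + 40.90 + 4.64
= 309.54 mOsm/kg ≈ 309.5 mOsm/kg
Osmolar gap = measured − calculated = 318 − 309.5 = 8.5 mOsm/kg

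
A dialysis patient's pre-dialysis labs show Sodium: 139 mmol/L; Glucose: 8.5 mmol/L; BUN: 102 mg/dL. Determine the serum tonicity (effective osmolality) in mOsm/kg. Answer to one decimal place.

Effective osmolality excludes urea (freely permeant across cell membranes):
2·Na + glucose
= 2·139 + 8.5
= 278 + 8.5
= 286.5 mOsm/kg

286.5 mOsm/kg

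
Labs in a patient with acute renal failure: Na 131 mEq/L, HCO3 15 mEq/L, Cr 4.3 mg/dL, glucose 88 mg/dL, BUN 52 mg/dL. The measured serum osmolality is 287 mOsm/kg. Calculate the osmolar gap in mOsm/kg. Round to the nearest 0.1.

1.5 mOsm/kg

Calculated osmolality = 2·Na + glucose/18 + BUN/2.8
= 2·131 + 88/18 + 52/2.8
= 262 + 4.89 + 18.57
= 285.46 mOsm/kg ≈ 285.5 mOsm/kg
Osmolar gap = measured − calculated = 287 − 285.5 = 1.5 mOsm/kg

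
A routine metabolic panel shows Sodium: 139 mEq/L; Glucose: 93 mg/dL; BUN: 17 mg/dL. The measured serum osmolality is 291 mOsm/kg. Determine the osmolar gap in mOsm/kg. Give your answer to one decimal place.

1.8 mOsm/kg

Calculated osmolality = 2·Na + glucose/18 + BUN/2.8
= 2·139 + 93/18 + 17/2.8
= 278 + 5.17 + 6.07
= 289.24 mOsm/kg ≈ 289.2 mOsm/kg
Osmolar gap = measured − calculated = 291 − 289.2 = 1.8 mOsm/kg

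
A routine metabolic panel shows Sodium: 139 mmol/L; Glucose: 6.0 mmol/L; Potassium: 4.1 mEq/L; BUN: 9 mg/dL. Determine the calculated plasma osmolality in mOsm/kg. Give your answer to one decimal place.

Calculated osmolality = 2·Na + glucose + BUN/2.8
= 2·139 + 6 + 9/2.8
= 278 + 6 + 3.21
= 287.21 mOsm/kg

287.2 mOsm/kg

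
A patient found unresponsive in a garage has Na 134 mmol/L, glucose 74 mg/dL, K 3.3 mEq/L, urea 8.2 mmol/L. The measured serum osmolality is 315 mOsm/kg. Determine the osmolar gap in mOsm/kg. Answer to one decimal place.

34.7 mOsm/kg

Calculated osmolality = 2·Na + glucose/18 + urea
= 2·134 + 74/18 + 8.2
= 268 + 4.11 + 8.20
= 280.31 mOsm/kg ≈ 280.3 mOsm/kg
Osmolar gap = measured − calculated = 315 − 280.3 = 34.7 mOsm/kg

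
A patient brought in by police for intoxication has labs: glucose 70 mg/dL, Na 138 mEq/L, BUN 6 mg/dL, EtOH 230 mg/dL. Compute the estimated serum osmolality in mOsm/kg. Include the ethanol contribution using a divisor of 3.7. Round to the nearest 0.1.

Calculated osmolality = 2·Na + glucose/18 + BUN/2.8 + ethanol/3.7
= 2·138 + 70/18 + 6/2.8 + 230/3.7
= 276 + 3.89 + 2.14 + 62.16
= 344.19 mOsm/kg

344.2 mOsm/kg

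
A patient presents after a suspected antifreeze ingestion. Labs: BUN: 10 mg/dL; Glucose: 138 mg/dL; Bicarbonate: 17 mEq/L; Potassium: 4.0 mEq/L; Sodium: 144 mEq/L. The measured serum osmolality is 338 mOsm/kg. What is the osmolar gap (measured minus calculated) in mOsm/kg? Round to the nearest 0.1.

38.8 mOsm/kg

Calculated osmolality = 2·Na + glucose/18 + BUN/2.8
= 2·144 + 138/18 + 10/2.8
= 288 + 7.67 + 3.57
= 299.24 mOsm/kg ≈ 299.2 mOsm/kg
Osmolar gap = measured − calculated = 338 − 299.2 = 38.8 mOsm/kg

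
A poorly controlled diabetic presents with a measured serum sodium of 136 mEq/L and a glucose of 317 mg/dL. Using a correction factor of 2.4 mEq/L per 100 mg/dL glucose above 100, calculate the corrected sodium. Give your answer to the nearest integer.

Corrected Na = measured Na + 2.4 · (glucose − 100)/100
= 136 + 2.4 · (317 − 100)/100
= 136 + 5.2
= 141.2 mEq/L

141 mEq/L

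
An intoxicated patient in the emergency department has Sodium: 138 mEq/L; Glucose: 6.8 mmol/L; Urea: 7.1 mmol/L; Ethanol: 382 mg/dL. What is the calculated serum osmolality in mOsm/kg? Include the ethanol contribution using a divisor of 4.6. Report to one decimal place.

Calculated osmolality = 2·Na + glucose + urea + ethanol/4.6
= 2·138 + 6.8 + 7.1 + 382/4.6
= 276 + 6.80 + 7.10 + 83.04
= 372.94 mOsm/kg

372.9 mOsm/kg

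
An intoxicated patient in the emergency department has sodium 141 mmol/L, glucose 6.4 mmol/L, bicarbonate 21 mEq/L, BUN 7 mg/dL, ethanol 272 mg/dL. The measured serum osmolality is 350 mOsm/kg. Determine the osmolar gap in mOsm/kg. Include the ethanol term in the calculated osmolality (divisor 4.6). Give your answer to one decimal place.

Calculated osmolality = 2·Na + glucose + BUN/2.8 + ethanol/4.6
= 2·141 + 6.4 + 7/2.8 + 272/4.6
= 282 + 6.40 + 2.50 + 59.13
= 350.03 mOsm/kg ≈ 350.0 mOsm/kg
Osmolar gap = measured − calculated = 350 − 350.0 = 0.0 mOsm/kg

0.0 mOsm/kg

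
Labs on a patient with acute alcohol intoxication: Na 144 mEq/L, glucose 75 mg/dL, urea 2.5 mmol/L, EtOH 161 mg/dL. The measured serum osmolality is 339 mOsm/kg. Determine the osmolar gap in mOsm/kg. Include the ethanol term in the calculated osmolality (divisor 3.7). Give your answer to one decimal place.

0.8 mOsm/kg

Calculated osmolality = 2·Na + glucose/18 + urea + ethanol/3.7
= 2·144 + 75/18 + 2.5 + 161/3.7
= 288 + 4.17 + 2.50 + 43.51
= 338.18 mOsm/kg ≈ 338.2 mOsm/kg
Osmolar gap = measured − calculated = 339 − 338.2 = 0.8 mOsm/kg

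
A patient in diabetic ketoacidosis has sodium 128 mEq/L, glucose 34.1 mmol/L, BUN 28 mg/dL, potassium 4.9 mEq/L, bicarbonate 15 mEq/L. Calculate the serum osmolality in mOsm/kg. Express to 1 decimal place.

300.1 mOsm/kg

Calculated osmolality = 2·Na + glucose + BUN/2.8
= 2·128 + 34.1 + 28/2.8
= 256 + 34.10 + 10
= 300.1 mOsm/kg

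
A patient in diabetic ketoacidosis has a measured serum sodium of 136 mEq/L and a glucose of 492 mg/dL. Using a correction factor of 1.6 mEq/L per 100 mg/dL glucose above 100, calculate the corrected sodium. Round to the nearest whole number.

142 mEq/L

Corrected Na = measured Na + 1.6 · (glucose − 100)/100
= 136 + 1.6 · (492 − 100)/100
= 136 + 6.3
= 142.3 mEq/L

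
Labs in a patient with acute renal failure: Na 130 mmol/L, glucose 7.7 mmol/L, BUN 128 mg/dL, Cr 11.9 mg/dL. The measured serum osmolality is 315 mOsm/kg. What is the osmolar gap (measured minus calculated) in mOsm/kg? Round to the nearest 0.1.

1.6 mOsm/kg

Calculated osmolality = 2·Na + glucose + BUN/2.8
= 2·130 + 7.7 + 128/2.8
= 260 + 7.70 + 45.71
= 313.41 mOsm/kg ≈ 313.4 mOsm/kg
Osmolar gap = measured − calculated = 315 − 313.4 = 1.6 mOsm/kg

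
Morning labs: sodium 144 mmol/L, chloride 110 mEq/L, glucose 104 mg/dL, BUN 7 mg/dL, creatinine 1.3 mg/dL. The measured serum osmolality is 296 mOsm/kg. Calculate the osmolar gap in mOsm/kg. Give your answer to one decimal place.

-0.3 mOsm/kg

Calculated osmolality = 2·Na + glucose/18 + BUN/2.8
= 2·144 + 104/18 + 7/2.8
= 288 + 5.78 + 2.50
= 296.28 mOsm/kg ≈ 296.3 mOsm/kg
Osmolar gap = measured − calculated = 296 − 296.3 = -0.3 mOsm/kg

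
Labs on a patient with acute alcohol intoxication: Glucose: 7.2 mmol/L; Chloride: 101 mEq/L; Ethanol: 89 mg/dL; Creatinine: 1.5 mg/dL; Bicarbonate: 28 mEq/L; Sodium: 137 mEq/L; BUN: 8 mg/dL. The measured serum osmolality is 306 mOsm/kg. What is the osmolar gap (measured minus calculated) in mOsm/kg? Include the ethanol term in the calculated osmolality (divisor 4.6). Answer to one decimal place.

Calculated osmolality = 2·Na + glucose + BUN/2.8 + ethanol/4.6
= 2·137 + 7.2 + 8/2.8 + 89/4.6
= 274 + 7.20 + 2.86 + 19.35
= 303.41 mOsm/kg ≈ 303.4 mOsm/kg
Osmolar gap = measured − calculated = 306 − 303.4 = 2.6 mOsm/kg

2.6 mOsm/kg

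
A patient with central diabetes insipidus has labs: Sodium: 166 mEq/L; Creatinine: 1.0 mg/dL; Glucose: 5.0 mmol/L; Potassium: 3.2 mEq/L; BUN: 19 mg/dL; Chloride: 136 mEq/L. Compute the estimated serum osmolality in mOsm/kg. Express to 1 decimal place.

343.8 mOsm/kg

Calculated osmolality = 2·Na + glucose + BUN/2.8
= 2·166 + 5 + 19/2.8
= 332 + 5 + 6.79
= 343.79 mOsm/kg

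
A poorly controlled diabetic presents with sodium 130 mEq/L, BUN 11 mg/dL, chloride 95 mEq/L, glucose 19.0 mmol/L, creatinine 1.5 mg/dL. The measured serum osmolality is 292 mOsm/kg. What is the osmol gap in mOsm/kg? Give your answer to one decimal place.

Calculated osmolality = 2·Na + glucose + BUN/2.8
= 2·130 + 19 + 11/2.8
= 260 + 19 + 3.93
= 282.93 mOsm/kg ≈ 282.9 mOsm/kg
Osmolar gap = measured − calculated = 292 − 282.9 = 9.1 mOsm/kg

9.1 mOsm/kg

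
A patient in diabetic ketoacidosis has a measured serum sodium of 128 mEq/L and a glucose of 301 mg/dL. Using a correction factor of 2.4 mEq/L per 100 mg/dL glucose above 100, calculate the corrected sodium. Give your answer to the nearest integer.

133 mEq/L

Corrected Na = measured Na + 2.4 · (glucose − 100)/100
= 128 + 2.4 · (301 − 100)/100
= 128 + 4.8
= 132.8 mEq/L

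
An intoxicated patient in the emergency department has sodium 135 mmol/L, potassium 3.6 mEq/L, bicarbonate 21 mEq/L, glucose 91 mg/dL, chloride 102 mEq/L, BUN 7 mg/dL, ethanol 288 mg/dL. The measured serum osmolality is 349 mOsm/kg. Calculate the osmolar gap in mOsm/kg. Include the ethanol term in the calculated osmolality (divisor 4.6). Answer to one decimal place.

Calculated osmolality = 2·Na + glucose/18 + BUN/2.8 + ethanol/4.6
= 2·135 + 91/18 + 7/2.8 + 288/4.6
= 270 + 5.06 + 2.50 + 62.61
= 340.17 mOsm/kg ≈ 340.2 mOsm/kg
Osmolar gap = measured − calculated = 349 − 340.2 = 8.8 mOsm/kg

8.8 mOsm/kg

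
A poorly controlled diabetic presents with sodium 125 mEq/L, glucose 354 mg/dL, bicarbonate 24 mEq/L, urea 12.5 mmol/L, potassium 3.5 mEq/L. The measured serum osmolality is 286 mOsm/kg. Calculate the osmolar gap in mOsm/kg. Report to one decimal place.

3.8 mOsm/kg

Calculated osmolality = 2·Na + glucose/18 + urea
= 2·125 + 354/18 + 12.5
= 250 + 19.67 + 12.50
= 282.17 mOsm/kg ≈ 282.2 mOsm/kg
Osmolar gap = measured − calculated = 286 − 282.2 = 3.8 mOsm/kg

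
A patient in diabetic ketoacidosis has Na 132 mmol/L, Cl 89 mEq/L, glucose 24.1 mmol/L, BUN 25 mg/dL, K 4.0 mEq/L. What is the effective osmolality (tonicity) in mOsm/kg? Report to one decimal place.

288.1 mOsm/kg

Effective osmolality excludes urea (freely permeant across cell membranes):
2·Na + glucose
= 2·132 + 24.1
= 264 + 24.1
= 288.1 mOsm/kg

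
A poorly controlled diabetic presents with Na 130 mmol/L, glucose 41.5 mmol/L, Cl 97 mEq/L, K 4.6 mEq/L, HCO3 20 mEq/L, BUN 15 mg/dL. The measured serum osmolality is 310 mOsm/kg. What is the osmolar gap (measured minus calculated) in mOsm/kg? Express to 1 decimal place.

3.1 mOsm/kg

Calculated osmolality = 2·Na + glucose + BUN/2.8
= 2·130 + 41.5 + 15/2.8
= 260 + 41.50 + 5.36
= 306.86 mOsm/kg ≈ 306.9 mOsm/kg
Osmolar gap = measured − calculated = 310 − 306.9 = 3.1 mOsm/kg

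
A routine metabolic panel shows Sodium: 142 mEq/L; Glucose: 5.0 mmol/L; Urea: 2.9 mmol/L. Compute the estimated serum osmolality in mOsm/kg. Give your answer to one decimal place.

Calculated osmolality = 2·Na + glucose + urea
= 2·142 + 5 + 2.9
= 284 + 5 + 2.90
= 291.9 mOsm/kg

291.9 mOsm/kg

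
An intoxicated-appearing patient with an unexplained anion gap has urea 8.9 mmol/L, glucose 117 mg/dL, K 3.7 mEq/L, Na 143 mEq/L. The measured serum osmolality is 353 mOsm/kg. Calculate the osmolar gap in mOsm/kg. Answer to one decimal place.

Calculated osmolality = 2·Na + glucose/18 + urea
= 2·143 + 117/18 + 8.9
= 286 + 6.50 + 8.90
= 301.4 mOsm/kg ≈ 301.4 mOsm/kg
Osmolar gap = measured − calculated = 353 − 301.4 = 51.6 mOsm/kg

51.6 mOsm/kg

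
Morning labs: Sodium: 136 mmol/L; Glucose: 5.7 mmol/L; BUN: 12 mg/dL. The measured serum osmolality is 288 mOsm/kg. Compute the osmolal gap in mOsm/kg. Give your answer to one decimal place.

Calculated osmolality = 2·Na + glucose + BUN/2.8
= 2·136 + 5.7 + 12/2.8
= 272 + 5.70 + 4.29
= 281.99 mOsm/kg ≈ 282.0 mOsm/kg
Osmolar gap = measured − calculated = 288 − 282.0 = 6.0 mOsm/kg

6.0 mOsm/kg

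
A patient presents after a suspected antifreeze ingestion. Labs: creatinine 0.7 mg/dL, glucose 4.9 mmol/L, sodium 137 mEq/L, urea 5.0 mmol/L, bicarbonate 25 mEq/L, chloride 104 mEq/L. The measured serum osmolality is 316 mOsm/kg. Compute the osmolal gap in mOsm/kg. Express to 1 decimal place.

32.1 mOsm/kg

Calculated osmolality = 2·Na + glucose + urea
= 2·137 + 4.9 + 5
= 274 + 4.90 + 5
= 283.9 mOsm/kg ≈ 283.9 mOsm/kg
Osmolar gap = measured − calculated = 316 − 283.9 = 32.1 mOsm/kg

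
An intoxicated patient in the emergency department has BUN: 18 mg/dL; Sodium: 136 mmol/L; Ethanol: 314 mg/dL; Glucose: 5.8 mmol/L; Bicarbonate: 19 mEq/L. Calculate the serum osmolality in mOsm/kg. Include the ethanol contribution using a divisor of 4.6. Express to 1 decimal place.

352.5 mOsm/kg

Calculated osmolality = 2·Na + glucose + BUN/2.8 + ethanol/4.6
= 2·136 + 5.8 + 18/2.8 + 314/4.6
= 272 + 5.80 + 6.43 + 68.26
= 352.49 mOsm/kg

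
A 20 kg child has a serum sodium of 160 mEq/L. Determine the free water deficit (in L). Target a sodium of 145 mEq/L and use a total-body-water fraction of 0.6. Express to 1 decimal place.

TBW = 0.6 · 20 = 12 L
Free water deficit = TBW · (Na/145 − 1)
= 12 · (160/145 − 1)
= 12 · 0.1034
= 1.24 L

1.2 L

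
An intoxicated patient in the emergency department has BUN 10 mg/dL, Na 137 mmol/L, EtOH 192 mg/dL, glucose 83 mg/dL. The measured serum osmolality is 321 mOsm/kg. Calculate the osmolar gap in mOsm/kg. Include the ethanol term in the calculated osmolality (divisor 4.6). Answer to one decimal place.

-2.9 mOsm/kg

Calculated osmolality = 2·Na + glucose/18 + BUN/2.8 + ethanol/4.6
= 2·137 + 83/18 + 10/2.8 + 192/4.6
= 274 + 4.61 + 3.57 + 41.74
= 323.92 mOsm/kg ≈ 323.9 mOsm/kg
Osmolar gap = measured − calculated = 321 − 323.9 = -2.9 mOsm/kg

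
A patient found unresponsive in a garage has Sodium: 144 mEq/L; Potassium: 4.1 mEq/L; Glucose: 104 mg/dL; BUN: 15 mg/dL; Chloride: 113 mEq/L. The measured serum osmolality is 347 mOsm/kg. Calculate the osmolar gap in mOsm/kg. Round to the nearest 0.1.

Calculated osmolality = 2·Na + glucose/18 + BUN/2.8
= 2·144 + 104/18 + 15/2.8
= 288 + 5.78 + 5.36
= 299.14 mOsm/kg ≈ 299.1 mOsm/kg
Osmolar gap = measured − calculated = 347 − 299.1 = 47.9 mOsm/kg

47.9 mOsm/kg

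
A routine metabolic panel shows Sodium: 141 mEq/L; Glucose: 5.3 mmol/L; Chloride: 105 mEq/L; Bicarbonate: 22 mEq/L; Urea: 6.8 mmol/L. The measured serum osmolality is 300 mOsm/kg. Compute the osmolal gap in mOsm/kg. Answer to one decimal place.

Calculated osmolality = 2·Na + glucose + urea
= 2·141 + 5.3 + 6.8
= 282 + 5.30 + 6.80
= 294.1 mOsm/kg ≈ 294.1 mOsm/kg
Osmolar gap = measured − calculated = 300 − 294.1 = 5.9 mOsm/kg

5.9 mOsm/kg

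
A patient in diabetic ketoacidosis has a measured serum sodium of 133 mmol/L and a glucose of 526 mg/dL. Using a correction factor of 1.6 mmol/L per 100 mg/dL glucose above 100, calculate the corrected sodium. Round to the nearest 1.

140 mmol/L

Corrected Na = measured Na + 1.6 · (glucose − 100)/100
= 133 + 1.6 · (526 − 100)/100
= 133 + 6.8
= 139.8 mmol/L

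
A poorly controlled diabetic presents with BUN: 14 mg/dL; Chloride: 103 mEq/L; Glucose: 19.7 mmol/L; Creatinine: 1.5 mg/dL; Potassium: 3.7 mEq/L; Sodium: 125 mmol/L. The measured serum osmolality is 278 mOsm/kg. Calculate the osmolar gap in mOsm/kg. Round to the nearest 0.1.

Calculated osmolality = 2·Na + glucose + BUN/2.8
= 2·125 + 19.7 + 14/2.8
= 250 + 19.70 + 5
= 274.7 mOsm/kg ≈ 274.7 mOsm/kg
Osmolar gap = measured − calculated = 278 − 274.7 = 3.3 mOsm/kg

3.3 mOsm/kg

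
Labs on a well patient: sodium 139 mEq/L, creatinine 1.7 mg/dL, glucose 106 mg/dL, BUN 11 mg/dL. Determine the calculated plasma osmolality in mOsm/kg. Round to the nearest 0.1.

Calculated osmolality = 2·Na + glucose/18 + BUN/2.8
= 2·139 + 106/18 + 11/2.8
= 278 + 5.89 + 3.93
= 287.82 mOsm/kg

287.8 mOsm/kg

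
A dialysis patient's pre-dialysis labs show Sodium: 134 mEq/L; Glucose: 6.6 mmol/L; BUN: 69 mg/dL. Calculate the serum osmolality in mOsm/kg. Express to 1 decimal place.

Calculated osmolality = 2·Na + glucose + BUN/2.8
= 2·134 + 6.6 + 69/2.8
= 268 + 6.60 + 24.64
= 299.24 mOsm/kg

299.2 mOsm/kg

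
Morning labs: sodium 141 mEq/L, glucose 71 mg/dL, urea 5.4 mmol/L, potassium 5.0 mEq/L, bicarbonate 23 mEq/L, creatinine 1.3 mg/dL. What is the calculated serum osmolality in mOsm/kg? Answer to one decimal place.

Calculated osmolality = 2·Na + glucose/18 + urea
= 2·141 + 71/18 + 5.4
= 282 + 3.94 + 5.40
= 291.34 mOsm/kg

291.3 mOsm/kg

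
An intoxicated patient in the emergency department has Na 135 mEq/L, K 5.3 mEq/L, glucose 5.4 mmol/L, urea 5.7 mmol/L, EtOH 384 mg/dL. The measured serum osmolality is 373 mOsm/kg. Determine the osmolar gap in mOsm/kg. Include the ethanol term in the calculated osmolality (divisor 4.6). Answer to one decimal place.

8.4 mOsm/kg

Calculated osmolality = 2·Na + glucose + urea + ethanol/4.6
= 2·135 + 5.4 + 5.7 + 384/4.6
= 270 + 5.40 + 5.70 + 83.48
= 364.58 mOsm/kg ≈ 364.6 mOsm/kg
Osmolar gap = measured − calculated = 373 − 364.6 = 8.4 mOsm/kg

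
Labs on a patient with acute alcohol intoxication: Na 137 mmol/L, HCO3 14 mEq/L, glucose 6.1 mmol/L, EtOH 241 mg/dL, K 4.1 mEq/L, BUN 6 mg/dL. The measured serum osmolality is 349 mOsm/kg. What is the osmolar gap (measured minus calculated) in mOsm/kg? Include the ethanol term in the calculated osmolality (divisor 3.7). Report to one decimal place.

1.6 mOsm/kg

Calculated osmolality = 2·Na + glucose + BUN/2.8 + ethanol/3.7
= 2·137 + 6.1 + 6/2.8 + 241/3.7
= 274 + 6.10 + 2.14 + 65.14
= 347.38 mOsm/kg ≈ 347.4 mOsm/kg
Osmolar gap = measured − calculated = 349 − 347.4 = 1.6 mOsm/kg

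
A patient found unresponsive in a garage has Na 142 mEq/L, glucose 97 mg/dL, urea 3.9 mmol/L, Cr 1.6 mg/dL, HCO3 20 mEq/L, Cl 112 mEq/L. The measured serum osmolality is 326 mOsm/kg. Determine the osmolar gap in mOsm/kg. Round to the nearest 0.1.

Calculated osmolality = 2·Na + glucose/18 + urea
= 2·142 + 97/18 + 3.9
= 284 + 5.39 + 3.90
= 293.29 mOsm/kg ≈ 293.3 mOsm/kg
Osmolar gap = measured − calculated = 326 − 293.3 = 32.7 mOsm/kg

32.7 mOsm/kg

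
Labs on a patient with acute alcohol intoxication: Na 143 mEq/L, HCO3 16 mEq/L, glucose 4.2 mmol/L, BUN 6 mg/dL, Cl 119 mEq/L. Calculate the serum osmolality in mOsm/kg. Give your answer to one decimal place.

Calculated osmolality = 2·Na + glucose + BUN/2.8
= 2·143 + 4.2 + 6/2.8
= 286 + 4.20 + 2.14
= 292.34 mOsm/kg

292.3 mOsm/kg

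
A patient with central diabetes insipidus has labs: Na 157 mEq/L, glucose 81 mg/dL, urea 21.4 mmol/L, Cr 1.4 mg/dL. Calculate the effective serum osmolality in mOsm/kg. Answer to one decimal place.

318.5 mOsm/kg

Effective osmolality excludes urea (freely permeant across cell membranes):
2·Na + glucose/18
= 2·157 + 81/18
= 314 + 4.5
= 318.5 mOsm/kg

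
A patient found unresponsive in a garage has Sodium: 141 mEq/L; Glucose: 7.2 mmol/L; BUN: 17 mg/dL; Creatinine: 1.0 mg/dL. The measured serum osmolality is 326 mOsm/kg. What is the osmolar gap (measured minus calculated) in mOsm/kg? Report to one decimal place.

Calculated osmolality = 2·Na + glucose + BUN/2.8
= 2·141 + 7.2 + 17/2.8
= 282 + 7.20 + 6.07
= 295.27 mOsm/kg ≈ 295.3 mOsm/kg
Osmolar gap = measured − calculated = 326 − 295.3 = 30.7 mOsm/kg

30.7 mOsm/kg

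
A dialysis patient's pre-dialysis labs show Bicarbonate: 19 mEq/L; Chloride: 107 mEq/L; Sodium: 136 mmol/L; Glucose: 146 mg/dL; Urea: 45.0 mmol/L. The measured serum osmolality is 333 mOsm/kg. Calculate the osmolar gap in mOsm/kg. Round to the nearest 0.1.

Calculated osmolality = 2·Na + glucose/18 + urea
= 2·136 + 146/18 + 45
= 272 + 8.11 + 45
= 325.11 mOsm/kg ≈ 325.1 mOsm/kg
Osmolar gap = measured − calculated = 333 − 325.1 = 7.9 mOsm/kg

7.9 mOsm/kg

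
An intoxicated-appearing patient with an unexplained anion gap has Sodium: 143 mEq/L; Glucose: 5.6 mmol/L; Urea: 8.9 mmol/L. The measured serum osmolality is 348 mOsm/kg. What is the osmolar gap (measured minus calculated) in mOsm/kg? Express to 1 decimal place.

Calculated osmolality = 2·Na + glucose + urea
= 2·143 + 5.6 + 8.9
= 286 + 5.60 + 8.90
= 300.5 mOsm/kg ≈ 300.5 mOsm/kg
Osmolar gap = measured − calculated = 348 − 300.5 = 47.5 mOsm/kg

47.5 mOsm/kg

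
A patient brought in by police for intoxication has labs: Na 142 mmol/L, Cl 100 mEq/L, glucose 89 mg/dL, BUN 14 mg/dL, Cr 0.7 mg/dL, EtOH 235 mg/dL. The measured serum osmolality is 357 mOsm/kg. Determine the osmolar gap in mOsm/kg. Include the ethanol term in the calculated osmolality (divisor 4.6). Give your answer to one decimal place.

12.0 mOsm/kg

Calculated osmolality = 2·Na + glucose/18 + BUN/2.8 + ethanol/4.6
= 2·142 + 89/18 + 14/2.8 + 235/4.6
= 284 + 4.94 + 5 + 51.09
= 345.03 mOsm/kg ≈ 345.0 mOsm/kg
Osmolar gap = measured − calculated = 357 − 345.0 = 12.0 mOsm/kg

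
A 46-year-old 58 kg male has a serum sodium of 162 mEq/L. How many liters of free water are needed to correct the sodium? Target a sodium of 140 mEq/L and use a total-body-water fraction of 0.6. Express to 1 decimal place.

5.5 L

TBW = 0.6 · 58 = 34.8 L
Free water deficit = TBW · (Na/140 − 1)
= 34.8 · (162/140 − 1)
= 34.8 · 0.1571
= 5.47 L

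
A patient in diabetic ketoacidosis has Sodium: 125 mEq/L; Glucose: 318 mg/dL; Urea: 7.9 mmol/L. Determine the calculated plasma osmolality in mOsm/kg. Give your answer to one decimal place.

Calculated osmolality = 2·Na + glucose/18 + urea
= 2·125 + 318/18 + 7.9
= 250 + 17.67 + 7.90
= 275.57 mOsm/kg

275.6 mOsm/kg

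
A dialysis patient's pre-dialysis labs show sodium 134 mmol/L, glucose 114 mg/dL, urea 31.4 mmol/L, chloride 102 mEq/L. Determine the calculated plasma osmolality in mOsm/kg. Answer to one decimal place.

305.7 mOsm/kg

Calculated osmolality = 2·Na + glucose/18 + urea
= 2·134 + 114/18 + 31.4
= 268 + 6.33 + 31.40
= 305.73 mOsm/kg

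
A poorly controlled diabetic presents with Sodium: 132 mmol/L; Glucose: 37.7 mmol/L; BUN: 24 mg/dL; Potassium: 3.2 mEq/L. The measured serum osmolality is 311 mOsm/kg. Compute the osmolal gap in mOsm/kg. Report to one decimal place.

Calculated osmolality = 2·Na + glucose + BUN/2.8
= 2·132 + 37.7 + 24/2.8
= 264 + 37.70 + 8.57
= 310.27 mOsm/kg ≈ 310.3 mOsm/kg
Osmolar gap = measured − calculated = 311 − 310.3 = 0.7 mOsm/kg

0.7 mOsm/kg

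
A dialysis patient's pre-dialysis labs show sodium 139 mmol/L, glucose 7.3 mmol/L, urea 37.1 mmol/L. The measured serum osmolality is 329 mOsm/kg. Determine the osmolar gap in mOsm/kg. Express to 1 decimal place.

6.6 mOsm/kg

Calculated osmolality = 2·Na + glucose + urea
= 2·139 + 7.3 + 37.1
= 278 + 7.30 + 37.10
= 322.4 mOsm/kg ≈ 322.4 mOsm/kg
Osmolar gap = measured − calculated = 329 − 322.4 = 6.6 mOsm/kg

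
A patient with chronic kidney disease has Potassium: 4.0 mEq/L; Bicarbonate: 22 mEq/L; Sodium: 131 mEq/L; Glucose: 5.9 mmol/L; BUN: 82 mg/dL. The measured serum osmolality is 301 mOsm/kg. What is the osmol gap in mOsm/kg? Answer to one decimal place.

3.8 mOsm/kg

Calculated osmolality = 2·Na + glucose + BUN/2.8
= 2·131 + 5.9 + 82/2.8
= 262 + 5.90 + 29.29
= 297.19 mOsm/kg ≈ 297.2 mOsm/kg
Osmolar gap = measured − calculated = 301 − 297.2 = 3.8 mOsm/kg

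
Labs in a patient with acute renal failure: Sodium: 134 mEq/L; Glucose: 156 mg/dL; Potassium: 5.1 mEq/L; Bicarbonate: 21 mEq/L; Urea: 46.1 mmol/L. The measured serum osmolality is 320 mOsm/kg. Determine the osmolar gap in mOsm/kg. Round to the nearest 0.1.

-2.8 mOsm/kg

Calculated osmolality = 2·Na + glucose/18 + urea
= 2·134 + 156/18 + 46.1
= 268 + 8.67 + 46.10
= 322.77 mOsm/kg ≈ 322.8 mOsm/kg
Osmolar gap = measured − calculated = 320 − 322.8 = -2.8 mOsm/kg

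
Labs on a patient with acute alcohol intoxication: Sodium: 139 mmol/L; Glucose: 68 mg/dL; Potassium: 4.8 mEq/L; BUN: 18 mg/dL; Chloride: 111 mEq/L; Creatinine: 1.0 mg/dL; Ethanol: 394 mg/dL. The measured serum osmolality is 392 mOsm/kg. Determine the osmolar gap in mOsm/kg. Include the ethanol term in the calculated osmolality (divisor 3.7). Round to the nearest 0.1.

Calculated osmolality = 2·Na + glucose/18 + BUN/2.8 + ethanol/3.7
= 2·139 + 68/18 + 18/2.8 + 394/3.7
= 278 + 3.78 + 6.43 + 106.49
= 394.7 mOsm/kg ≈ 394.7 mOsm/kg
Osmolar gap = measured − calculated = 392 − 394.7 = -2.7 mOsm/kg

-2.7 mOsm/kg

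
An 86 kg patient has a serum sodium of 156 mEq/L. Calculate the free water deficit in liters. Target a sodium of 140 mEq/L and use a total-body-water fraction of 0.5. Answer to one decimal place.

TBW = 0.5 · 86 = 43 L
Free water deficit = TBW · (Na/140 − 1)
= 43 · (156/140 − 1)
= 43 · 0.1143
= 4.91 L

4.9 L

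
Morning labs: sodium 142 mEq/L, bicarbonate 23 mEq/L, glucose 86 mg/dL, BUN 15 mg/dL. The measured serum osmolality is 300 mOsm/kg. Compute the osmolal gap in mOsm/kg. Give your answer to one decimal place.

5.9 mOsm/kg

Calculated osmolality = 2·Na + glucose/18 + BUN/2.8
= 2·142 + 86/18 + 15/2.8
= 284 + 4.78 + 5.36
= 294.14 mOsm/kg ≈ 294.1 mOsm/kg
Osmolar gap = measured − calculated = 300 − 294.1 = 5.9 mOsm/kg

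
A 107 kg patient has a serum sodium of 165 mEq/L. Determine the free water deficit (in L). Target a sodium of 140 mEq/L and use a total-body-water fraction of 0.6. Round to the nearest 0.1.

11.5 L

TBW = 0.6 · 107 = 64.2 L
Free water deficit = TBW · (Na/140 − 1)
= 64.2 · (165/140 − 1)
= 64.2 · 0.1786
= 11.47 L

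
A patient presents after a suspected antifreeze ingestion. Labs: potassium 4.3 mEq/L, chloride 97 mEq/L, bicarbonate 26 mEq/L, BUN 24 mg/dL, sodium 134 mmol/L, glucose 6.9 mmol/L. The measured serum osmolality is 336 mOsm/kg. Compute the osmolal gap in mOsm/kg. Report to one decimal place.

52.5 mOsm/kg

Calculated osmolality = 2·Na + glucose + BUN/2.8
= 2·134 + 6.9 + 24/2.8
= 268 + 6.90 + 8.57
= 283.47 mOsm/kg ≈ 283.5 mOsm/kg
Osmolar gap = measured − calculated = 336 − 283.5 = 52.5 mOsm/kg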